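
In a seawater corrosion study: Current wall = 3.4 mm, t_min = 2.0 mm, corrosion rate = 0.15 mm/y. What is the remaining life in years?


Apply the remaining-life relation: RL = (t_current − t_min) / CR
RL = (3.4 − 2.0) / 0.15 = 1.4 / 0.15 = 9.3 years

9.3 years


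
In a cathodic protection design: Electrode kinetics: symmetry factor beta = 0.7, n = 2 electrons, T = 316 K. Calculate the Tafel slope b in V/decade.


Apply the Tafel slope relation: b = 2.303*R*T/(beta*n*F)
Numerator: 2.303 * 8.314 * 316 = 6050.5
Denominator: 0.7 * 2 * 96485 = 135079.0
b = 6050.5 / 135079.0 = 0.045 V/decade

0.045 V/decade


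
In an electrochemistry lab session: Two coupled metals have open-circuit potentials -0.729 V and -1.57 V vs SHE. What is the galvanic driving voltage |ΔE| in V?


Driving voltage is the absolute potential difference.
|ΔE| = |-0.729 − (-1.57)| = 0.841 V

0.841 V


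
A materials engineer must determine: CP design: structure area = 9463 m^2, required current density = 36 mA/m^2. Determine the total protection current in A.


I = area * current density, then convert mA → A (÷1000)
I = 9463 * 36 / 1000 = 340.67 A

340.67 A


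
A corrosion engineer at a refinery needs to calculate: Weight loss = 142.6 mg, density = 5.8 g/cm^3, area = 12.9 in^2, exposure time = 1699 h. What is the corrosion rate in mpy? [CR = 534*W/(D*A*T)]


Apply the mpy weight-loss relation: CR = 534 * W / (D * A * T)
Numerator: 534 * 142.6 = 76148.4
Denominator: 5.8 * 12.9 * 1699 = 127119.18
CR = 76148.4 / 127119.18 = 0.599 mpy

0.599 mpy


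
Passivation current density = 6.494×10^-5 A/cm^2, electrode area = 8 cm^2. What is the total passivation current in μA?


I = i_pass * A, then convert A → μA (×10^6)
I = 6.494×10^-5 * 8 * 10^6 = 519.52 μA

519.52 μA


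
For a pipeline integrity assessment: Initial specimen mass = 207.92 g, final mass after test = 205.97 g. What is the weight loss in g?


Weight loss = initial − final
WL = 207.92 − 205.97 = 1.95 g

1.95 g


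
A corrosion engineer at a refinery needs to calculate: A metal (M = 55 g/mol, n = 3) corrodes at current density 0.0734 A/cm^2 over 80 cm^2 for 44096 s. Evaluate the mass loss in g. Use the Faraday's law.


Apply Faraday's law: m = i*A*t*M / (n*F)
Total charge passed Q = i*A*t = 0.0734*80*44096 = 258931.712 C
m = Q*M/(n*F) = 258931.712*55/(3*96485) = 49.2002 g

49.2002 g


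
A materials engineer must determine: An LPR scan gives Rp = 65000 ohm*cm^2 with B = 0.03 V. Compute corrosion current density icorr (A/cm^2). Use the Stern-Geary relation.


Apply the Stern-Geary relation: icorr = B / Rp
icorr = 0.03 / 65000 = 4.615×10^-7 A/cm^2

4.615×10^-7 A/cm^2


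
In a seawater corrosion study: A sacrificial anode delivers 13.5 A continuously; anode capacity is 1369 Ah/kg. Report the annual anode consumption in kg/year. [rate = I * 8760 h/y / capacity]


Annual consumption = current * hours per year / capacity
Rate = 13.5 * 8760 / 1369 = 86.4 kg/year

86.4 kg/year


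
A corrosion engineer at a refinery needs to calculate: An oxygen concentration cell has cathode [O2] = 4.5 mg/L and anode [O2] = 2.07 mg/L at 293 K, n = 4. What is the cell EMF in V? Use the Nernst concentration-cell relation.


Apply the Nernst concentration-cell relation: E = (RT/nF)*ln(C_cathode/C_anode)
RT/nF = 8.314*293/(4*96485) = 0.00631187 V
ln(4.5/2.07) = 0.77653
E = 0.00631187 * 0.77653 = 0.0049 V

0.0049 V


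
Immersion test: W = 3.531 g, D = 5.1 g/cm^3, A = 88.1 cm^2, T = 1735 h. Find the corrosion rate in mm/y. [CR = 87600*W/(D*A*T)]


Apply the mm/y weight-loss relation: CR = 87600 * W / (D * A * T)
Numerator: 87600 * 3.531 = 309315.6
Denominator: 5.1 * 88.1 * 1735 = 779552.85
CR = 309315.6 / 779552.85 = 0.396786 mm/y

0.396786 mm/y


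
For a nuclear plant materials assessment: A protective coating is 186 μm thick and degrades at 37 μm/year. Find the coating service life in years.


Service life = thickness / degradation rate
Life = 186 / 37 = 5.0 years

5.0 years


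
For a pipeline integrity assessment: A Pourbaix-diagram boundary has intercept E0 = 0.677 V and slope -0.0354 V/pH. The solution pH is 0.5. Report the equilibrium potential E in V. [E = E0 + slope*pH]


Apply the Pourbaix line equation: E = E0 + slope*pH
E = 0.677 + (-0.0354)*0.5 = 0.677 + (-0.0177) = 0.6593 V
Rounded to 4 decimal places: E = 0.6593 V

0.6593 V


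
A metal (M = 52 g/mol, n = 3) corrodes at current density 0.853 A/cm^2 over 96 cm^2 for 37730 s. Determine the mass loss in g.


Apply Faraday's law: m = i*A*t*M / (n*F)
Total charge passed Q = i*A*t = 0.853*96*37730 = 3089634.24 C
m = Q*M/(n*F) = 3089634.24*52/(3*96485) = 555.0465 g

555.0465 g


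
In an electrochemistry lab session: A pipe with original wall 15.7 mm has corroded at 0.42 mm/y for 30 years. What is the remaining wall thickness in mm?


Remaining wall = original − CR × time
t = 15.7 − 0.42*30 = 15.7 − 12.6 = 3.1 mm

3.1 mm


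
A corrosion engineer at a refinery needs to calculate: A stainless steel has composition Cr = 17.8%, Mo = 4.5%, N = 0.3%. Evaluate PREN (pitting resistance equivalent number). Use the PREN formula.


Apply the PREN formula: PREN = Cr + 3.3*Mo + 16*N
PREN = 17.8 + 3.3*4.5 + 16*0.3
PREN = 17.8 + 14.85 + 4.8 = 37.45

37.45


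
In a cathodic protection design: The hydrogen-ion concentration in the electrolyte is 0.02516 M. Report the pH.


pH = −log10[H+]
pH = −log10(0.02516) = 1.6

1.6


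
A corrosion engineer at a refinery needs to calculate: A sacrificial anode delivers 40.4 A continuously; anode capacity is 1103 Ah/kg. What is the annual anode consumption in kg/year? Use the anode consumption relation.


Annual consumption = current * hours per year / capacity
Rate = 40.4 * 8760 / 1103 = 320.9 kg/year

320.9 kg/year


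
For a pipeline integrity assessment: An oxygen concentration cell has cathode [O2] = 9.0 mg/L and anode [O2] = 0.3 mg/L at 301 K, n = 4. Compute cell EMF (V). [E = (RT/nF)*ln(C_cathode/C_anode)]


Apply the Nernst concentration-cell relation: E = (RT/nF)*ln(C_cathode/C_anode)
RT/nF = 8.314*301/(4*96485) = 0.0064842 V
ln(9.0/0.3) = 3.4012
E = 0.0064842 * 3.4012 = 0.02205 V

0.02205 V


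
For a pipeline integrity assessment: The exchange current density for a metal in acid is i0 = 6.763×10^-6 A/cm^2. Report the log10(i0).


i0 = 6.763×10^-6 A/cm^2
log10(i0) = -5.17

-5.17


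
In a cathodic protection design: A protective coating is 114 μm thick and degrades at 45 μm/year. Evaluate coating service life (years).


Service life = thickness / degradation rate
Life = 114 / 45 = 2.5 years

2.5 years


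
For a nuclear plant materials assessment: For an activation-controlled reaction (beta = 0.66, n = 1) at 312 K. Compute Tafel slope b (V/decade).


Apply the Tafel slope relation: b = 2.303*R*T/(beta*n*F)
Numerator: 2.303 * 8.314 * 312 = 5973.91
Denominator: 0.66 * 1 * 96485 = 63680.1
b = 5973.91 / 63680.1 = 0.0938 V/decade

0.0938 V/decade


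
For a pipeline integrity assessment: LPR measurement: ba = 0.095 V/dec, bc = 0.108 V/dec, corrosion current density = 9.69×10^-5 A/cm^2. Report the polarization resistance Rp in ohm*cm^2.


Apply the Stern-Geary equation: Rp = ba*bc / (2.303*icorr*(ba+bc))
ba*bc = 0.095*0.108 = 0.01026
ba+bc = 0.203; 2.303*icorr*(ba+bc) = 2.303*9.69×10^-5*0.203 = 4.5301622×10^-5
Rp = 0.01026 / 4.5301622×10^-5 = 226.48 ohm*cm^2

226.48 ohm*cm^2


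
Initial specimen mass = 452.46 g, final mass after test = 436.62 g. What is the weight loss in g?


Weight loss = initial − final
WL = 452.46 − 436.62 = 15.84 g

15.84 g


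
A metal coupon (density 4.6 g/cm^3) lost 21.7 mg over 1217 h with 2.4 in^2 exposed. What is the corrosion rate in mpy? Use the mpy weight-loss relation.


Apply the mpy weight-loss relation: CR = 534 * W / (D * A * T)
Numerator: 534 * 21.7 = 11587.8
Denominator: 4.6 * 2.4 * 1217 = 13435.68
CR = 11587.8 / 13435.68 = 0.8625 mpy

0.8625 mpy


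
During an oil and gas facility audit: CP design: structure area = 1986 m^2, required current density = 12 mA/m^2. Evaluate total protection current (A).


I = area * current density, then convert mA → A (÷1000)
I = 1986 * 12 / 1000 = 23.83 A

23.83 A


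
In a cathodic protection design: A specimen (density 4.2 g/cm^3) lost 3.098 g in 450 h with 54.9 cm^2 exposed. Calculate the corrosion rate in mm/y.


Apply the mm/y weight-loss relation: CR = 87600 * W / (D * A * T)
Numerator: 87600 * 3.098 = 271384.8
Denominator: 4.2 * 54.9 * 450 = 103761.0
CR = 271384.8 / 103761.0 = 2.61548 mm/y

2.61548 mm/y


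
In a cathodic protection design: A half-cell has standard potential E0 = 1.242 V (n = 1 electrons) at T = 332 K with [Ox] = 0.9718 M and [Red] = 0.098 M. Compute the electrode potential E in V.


Apply the Nernst equation: E = E0 + (RT/nF)*ln([Ox]/[Red])
Step 1: RT/nF = 8.314*332/(1*96485) = 0.02860805 V
Step 2: [Ox]/[Red] = 0.9718/0.098 = 9.916327
Step 3: ln(9.916327) = 2.294183
Step 4: correction = 0.02860805 * 2.294183 = 0.066 V
E = 1.242 + 0.066 = 1.308 V

1.308 V


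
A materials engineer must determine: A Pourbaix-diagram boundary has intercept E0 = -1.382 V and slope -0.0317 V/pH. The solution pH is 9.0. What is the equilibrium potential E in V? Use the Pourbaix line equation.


Apply the Pourbaix line equation: E = E0 + slope*pH
E = -1.382 + (-0.0317)*9.0 = -1.382 + (-0.2853) = -1.6673 V
Rounded to 3 decimal places: E = -1.667 V

-1.667 V


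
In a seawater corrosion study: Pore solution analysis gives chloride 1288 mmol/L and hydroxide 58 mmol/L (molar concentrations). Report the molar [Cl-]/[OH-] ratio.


Threshold parameter = [Cl-] / [OH-] (molar basis; both in mmol/L, so units cancel)
Ratio = 1288 / 58 = 22.21

22.21


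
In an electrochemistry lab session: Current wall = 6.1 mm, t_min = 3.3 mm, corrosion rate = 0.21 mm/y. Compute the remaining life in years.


Apply the remaining-life relation: RL = (t_current − t_min) / CR
RL = (6.1 − 3.3) / 0.21 = 2.8 / 0.21 = 13.3 years

13.3 years


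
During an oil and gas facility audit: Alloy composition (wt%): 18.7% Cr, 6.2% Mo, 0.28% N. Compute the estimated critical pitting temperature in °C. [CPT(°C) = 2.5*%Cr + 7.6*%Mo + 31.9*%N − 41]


Apply the ASTM G48 empirical CPT estimate: CPT(°C) = 2.5*%Cr + 7.6*%Mo + 31.9*%N − 41
2.5*18.7 = 46.75; 7.6*6.2 = 47.12; 31.9*0.28 = 8.932
CPT = 46.75 + 47.12 + 8.932 − 41 = 61.802 °C
Rounded to 0.1 °C: CPT ≈ 61.8 °C

61.8 °C


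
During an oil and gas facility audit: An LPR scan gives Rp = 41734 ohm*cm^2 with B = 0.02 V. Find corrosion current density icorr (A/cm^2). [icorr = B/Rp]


Apply the Stern-Geary relation: icorr = B / Rp
icorr = 0.02 / 41734 = 4.792×10^-7 A/cm^2

4.792×10^-7 A/cm^2


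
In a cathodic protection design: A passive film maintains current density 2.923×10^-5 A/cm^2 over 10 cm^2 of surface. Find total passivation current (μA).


I = i_pass * A, then convert A → μA (×10^6)
I = 2.923×10^-5 * 10 * 10^6 = 292.3 μA

292.3 μA


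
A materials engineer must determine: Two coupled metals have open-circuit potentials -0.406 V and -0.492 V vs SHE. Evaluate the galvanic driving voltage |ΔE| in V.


Driving voltage is the absolute potential difference.
|ΔE| = |-0.406 − (-0.492)| = 0.086 V

0.086 V


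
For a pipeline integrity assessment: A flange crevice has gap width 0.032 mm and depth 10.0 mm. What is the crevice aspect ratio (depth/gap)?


Aspect ratio = depth / gap
Ratio = 10.0 / 0.032 = 312.5

312.5


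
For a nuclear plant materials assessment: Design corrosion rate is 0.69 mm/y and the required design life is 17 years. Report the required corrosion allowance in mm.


Corrosion allowance = CR × design life
CA = 0.69 * 17 = 11.73 mm

11.73 mm


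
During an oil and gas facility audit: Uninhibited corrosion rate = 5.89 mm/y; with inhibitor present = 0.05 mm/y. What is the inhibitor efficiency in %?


Apply the inhibitor-efficiency definition: IE = (CR_blank − CR_inh)/CR_blank × 100
IE = (5.89 − 0.05) / 5.89 × 100
IE = 5.84 / 5.89 × 100 = 99.2 %

99.2 %


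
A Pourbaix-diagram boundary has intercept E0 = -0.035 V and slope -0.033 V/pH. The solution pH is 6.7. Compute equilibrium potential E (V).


Apply the Pourbaix line equation: E = E0 + slope*pH
E = -0.035 + (-0.033)*6.7 = -0.035 + (-0.2211) = -0.2561 V
Rounded to 4 decimal places: E = -0.2561 V

-0.2561 V


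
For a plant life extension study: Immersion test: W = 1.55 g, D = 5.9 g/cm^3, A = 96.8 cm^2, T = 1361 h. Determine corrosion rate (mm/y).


Apply the mm/y weight-loss relation: CR = 87600 * W / (D * A * T)
Numerator: 87600 * 1.55 = 135780.0
Denominator: 5.9 * 96.8 * 1361 = 777294.32
CR = 135780.0 / 777294.32 = 0.174683 mm/y

0.174683 mm/y


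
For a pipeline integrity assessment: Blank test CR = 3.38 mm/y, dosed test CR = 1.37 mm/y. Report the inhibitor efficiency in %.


Apply the inhibitor-efficiency definition: IE = (CR_blank − CR_inh)/CR_blank × 100
IE = (3.38 − 1.37) / 3.38 × 100
IE = 2.01 / 3.38 × 100 = 59.5 %

59.5 %


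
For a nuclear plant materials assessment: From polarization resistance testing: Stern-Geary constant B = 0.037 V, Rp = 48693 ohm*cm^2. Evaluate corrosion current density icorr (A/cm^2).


Apply the Stern-Geary relation: icorr = B / Rp
icorr = 0.037 / 48693 = 7.599×10^-7 A/cm^2

7.599×10^-7 A/cm^2


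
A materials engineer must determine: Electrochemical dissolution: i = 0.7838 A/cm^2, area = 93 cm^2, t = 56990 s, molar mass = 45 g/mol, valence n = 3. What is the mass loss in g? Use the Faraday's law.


Apply Faraday's law: m = i*A*t*M / (n*F)
Total charge passed Q = i*A*t = 0.7838*93*56990 = 4154194.866 C
m = Q*M/(n*F) = 4154194.866*45/(3*96485) = 645.83016 g

645.83016 g


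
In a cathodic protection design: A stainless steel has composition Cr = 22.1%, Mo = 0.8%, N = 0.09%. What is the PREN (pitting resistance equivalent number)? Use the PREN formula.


Apply the PREN formula: PREN = Cr + 3.3*Mo + 16*N
PREN = 22.1 + 3.3*0.8 + 16*0.09
PREN = 22.1 + 2.64 + 1.44 = 26.18

26.18


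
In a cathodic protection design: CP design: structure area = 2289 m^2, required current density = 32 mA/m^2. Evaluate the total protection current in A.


I = area * current density, then convert mA → A (÷1000)
I = 2289 * 32 / 1000 = 73.25 A

73.25 A


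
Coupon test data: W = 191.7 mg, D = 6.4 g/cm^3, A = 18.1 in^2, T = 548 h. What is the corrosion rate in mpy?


Apply the mpy weight-loss relation: CR = 534 * W / (D * A * T)
Numerator: 534 * 191.7 = 102367.8
Denominator: 6.4 * 18.1 * 548 = 63480.32
CR = 102367.8 / 63480.32 = 1.61259 mpy

1.61259 mpy


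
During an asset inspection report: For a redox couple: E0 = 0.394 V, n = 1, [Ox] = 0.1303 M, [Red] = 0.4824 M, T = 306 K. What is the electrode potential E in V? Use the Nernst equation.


Apply the Nernst equation: E = E0 + (RT/nF)*ln([Ox]/[Red])
Step 1: RT/nF = 8.314*306/(1*96485) = 0.02636766 V
Step 2: [Ox]/[Red] = 0.1303/0.4824 = 0.270108
Step 3: ln(0.270108) = -1.308933
Step 4: correction = 0.02636766 * -1.308933 = -0.0345 V
E = 0.394 + -0.0345 = 0.3595 V

0.3595 V


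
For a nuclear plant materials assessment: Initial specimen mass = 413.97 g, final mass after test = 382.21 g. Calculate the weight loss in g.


Weight loss = initial − final
WL = 413.97 − 382.21 = 31.76 g

31.76 g


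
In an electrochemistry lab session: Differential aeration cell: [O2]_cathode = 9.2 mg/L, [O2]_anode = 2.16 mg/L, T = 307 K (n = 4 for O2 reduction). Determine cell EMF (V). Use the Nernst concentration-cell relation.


Apply the Nernst concentration-cell relation: E = (RT/nF)*ln(C_cathode/C_anode)
RT/nF = 8.314*307/(4*96485) = 0.00661346 V
ln(9.2/2.16) = 1.4491
E = 0.00661346 * 1.4491 = 0.00958 V

0.00958 V


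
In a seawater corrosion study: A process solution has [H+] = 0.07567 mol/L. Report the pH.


pH = −log10[H+]
pH = −log10(0.07567) = 1.12

1.12


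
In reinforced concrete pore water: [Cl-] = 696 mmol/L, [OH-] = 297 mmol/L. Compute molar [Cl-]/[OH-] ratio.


Threshold parameter = [Cl-] / [OH-] (molar basis; both in mmol/L, so units cancel)
Ratio = 696 / 297 = 2.34

2.34


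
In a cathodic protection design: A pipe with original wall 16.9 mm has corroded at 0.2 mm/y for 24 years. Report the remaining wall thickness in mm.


Remaining wall = original − CR × time
t = 16.9 − 0.2*24 = 16.9 − 4.8 = 12.1 mm

12.1 mm


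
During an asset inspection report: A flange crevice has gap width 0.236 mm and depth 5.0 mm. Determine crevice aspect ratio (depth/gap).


Aspect ratio = depth / gap
Ratio = 5.0 / 0.236 = 21.2

21.2


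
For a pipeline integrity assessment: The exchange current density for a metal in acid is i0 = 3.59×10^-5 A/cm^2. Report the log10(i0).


i0 = 3.59×10^-5 A/cm^2
log10(i0) = -4.445

-4.445


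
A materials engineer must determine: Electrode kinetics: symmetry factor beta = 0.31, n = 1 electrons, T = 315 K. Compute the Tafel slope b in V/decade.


Apply the Tafel slope relation: b = 2.303*R*T/(beta*n*F)
Numerator: 2.303 * 8.314 * 315 = 6031.35
Denominator: 0.31 * 1 * 96485 = 29910.35
b = 6031.35 / 29910.35 = 0.202 V/decade

0.202 V/decade


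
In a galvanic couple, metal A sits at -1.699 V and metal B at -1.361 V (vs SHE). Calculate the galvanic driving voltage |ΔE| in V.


Driving voltage is the absolute potential difference.
|ΔE| = |-1.699 − (-1.361)| = 0.338 V

0.338 V


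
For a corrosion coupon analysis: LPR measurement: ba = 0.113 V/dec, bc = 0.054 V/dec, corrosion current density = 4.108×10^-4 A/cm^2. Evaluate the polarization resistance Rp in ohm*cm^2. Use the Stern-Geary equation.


Apply the Stern-Geary equation: Rp = ba*bc / (2.303*icorr*(ba+bc))
ba*bc = 0.113*0.054 = 0.006102
ba+bc = 0.167; 2.303*icorr*(ba+bc) = 2.303*4.108×10^-4*0.167 = 1.5799409×10^-4
Rp = 0.006102 / 1.5799409×10^-4 = 38.62 ohm*cm^2

38.62 ohm*cm^2


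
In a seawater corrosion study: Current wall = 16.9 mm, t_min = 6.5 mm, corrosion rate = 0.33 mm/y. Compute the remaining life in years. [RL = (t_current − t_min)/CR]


Apply the remaining-life relation: RL = (t_current − t_min) / CR
RL = (16.9 − 6.5) / 0.33 = 10.4 / 0.33 = 31.5 years

31.5 years


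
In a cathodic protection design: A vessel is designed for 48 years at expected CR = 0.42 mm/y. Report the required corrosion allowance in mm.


Corrosion allowance = CR × design life
CA = 0.42 * 48 = 20.16 mm

20.16 mm


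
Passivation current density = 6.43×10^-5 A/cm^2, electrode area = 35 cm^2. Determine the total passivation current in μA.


I = i_pass * A, then convert A → μA (×10^6)
I = 6.43×10^-5 * 35 * 10^6 = 2250.5 μA

2250.5 μA


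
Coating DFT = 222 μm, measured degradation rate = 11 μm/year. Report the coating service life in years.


Service life = thickness / degradation rate
Life = 222 / 11 = 20.2 years

20.2 years


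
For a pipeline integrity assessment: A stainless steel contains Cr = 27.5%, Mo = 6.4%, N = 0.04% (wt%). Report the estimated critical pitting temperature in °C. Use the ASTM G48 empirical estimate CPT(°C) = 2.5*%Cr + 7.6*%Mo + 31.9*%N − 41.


Apply the ASTM G48 empirical CPT estimate: CPT(°C) = 2.5*%Cr + 7.6*%Mo + 31.9*%N − 41
2.5*27.5 = 68.75; 7.6*6.4 = 48.64; 31.9*0.04 = 1.276
CPT = 68.75 + 48.64 + 1.276 − 41 = 77.666 °C
Rounded to 0.1 °C: CPT ≈ 77.7 °C

77.7 °C


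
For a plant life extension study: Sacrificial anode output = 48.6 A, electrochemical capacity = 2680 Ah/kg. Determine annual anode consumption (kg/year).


Annual consumption = current * hours per year / capacity
Rate = 48.6 * 8760 / 2680 = 158.9 kg/year

158.9 kg/year


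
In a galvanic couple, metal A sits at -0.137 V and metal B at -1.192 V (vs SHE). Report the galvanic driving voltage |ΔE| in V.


Driving voltage is the absolute potential difference.
|ΔE| = |-0.137 − (-1.192)| = 1.055 V

1.055 V


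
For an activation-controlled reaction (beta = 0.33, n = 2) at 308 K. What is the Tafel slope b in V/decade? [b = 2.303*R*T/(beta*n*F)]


Apply the Tafel slope relation: b = 2.303*R*T/(beta*n*F)
Numerator: 2.303 * 8.314 * 308 = 5897.32
Denominator: 0.33 * 2 * 96485 = 63680.1
b = 5897.32 / 63680.1 = 0.093 V/decade

0.093 V/decade


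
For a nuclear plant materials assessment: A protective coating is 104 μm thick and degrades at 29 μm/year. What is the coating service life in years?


Service life = thickness / degradation rate
Life = 104 / 29 = 3.6 years

3.6 years


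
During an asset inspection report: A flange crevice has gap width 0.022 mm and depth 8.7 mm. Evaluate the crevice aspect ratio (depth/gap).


Aspect ratio = depth / gap
Ratio = 8.7 / 0.022 = 395.5

395.5


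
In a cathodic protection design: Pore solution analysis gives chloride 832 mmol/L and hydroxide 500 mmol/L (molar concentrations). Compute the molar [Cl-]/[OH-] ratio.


Threshold parameter = [Cl-] / [OH-] (molar basis; both in mmol/L, so units cancel)
Ratio = 832 / 500 = 1.66

1.66


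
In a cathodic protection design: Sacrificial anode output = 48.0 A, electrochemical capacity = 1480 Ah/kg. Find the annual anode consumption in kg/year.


Annual consumption = current * hours per year / capacity
Rate = 48.0 * 8760 / 1480 = 284.1 kg/year

284.1 kg/year


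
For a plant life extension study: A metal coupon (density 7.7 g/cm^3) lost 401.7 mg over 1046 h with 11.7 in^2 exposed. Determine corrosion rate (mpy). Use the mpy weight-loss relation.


Apply the mpy weight-loss relation: CR = 534 * W / (D * A * T)
Numerator: 534 * 401.7 = 214507.8
Denominator: 7.7 * 11.7 * 1046 = 94234.14
CR = 214507.8 / 94234.14 = 2.276 mpy

2.276 mpy


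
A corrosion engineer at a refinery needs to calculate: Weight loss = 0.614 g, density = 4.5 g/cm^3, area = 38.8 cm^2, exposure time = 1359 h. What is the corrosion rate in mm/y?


Apply the mm/y weight-loss relation: CR = 87600 * W / (D * A * T)
Numerator: 87600 * 0.614 = 53786.4
Denominator: 4.5 * 38.8 * 1359 = 237281.4
CR = 53786.4 / 237281.4 = 0.2267 mm/y

0.2267 mm/y


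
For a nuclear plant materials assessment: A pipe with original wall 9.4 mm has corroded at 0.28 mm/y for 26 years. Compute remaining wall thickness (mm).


Remaining wall = original − CR × time
t = 9.4 − 0.28*26 = 9.4 − 7.28 = 2.12 mm

2.12 mm


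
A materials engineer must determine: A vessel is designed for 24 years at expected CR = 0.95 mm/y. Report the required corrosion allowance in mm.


Corrosion allowance = CR × design life
CA = 0.95 * 24 = 22.8 mm

22.8 mm


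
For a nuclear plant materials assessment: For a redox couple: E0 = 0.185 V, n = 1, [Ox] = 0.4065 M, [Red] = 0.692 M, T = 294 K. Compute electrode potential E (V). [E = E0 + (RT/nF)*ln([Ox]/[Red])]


Apply the Nernst equation: E = E0 + (RT/nF)*ln([Ox]/[Red])
Step 1: RT/nF = 8.314*294/(1*96485) = 0.02533364 V
Step 2: [Ox]/[Red] = 0.4065/0.692 = 0.587428
Step 3: ln(0.587428) = -0.532002
Step 4: correction = 0.02533364 * -0.532002 = -0.0135 V
E = 0.185 + -0.0135 = 0.1715 V

0.1715 V


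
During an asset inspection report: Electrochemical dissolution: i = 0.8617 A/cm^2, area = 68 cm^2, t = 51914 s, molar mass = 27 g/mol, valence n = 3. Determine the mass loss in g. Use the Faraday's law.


Apply Faraday's law: m = i*A*t*M / (n*F)
Total charge passed Q = i*A*t = 0.8617*68*51914 = 3041931.9784 C
m = Q*M/(n*F) = 3041931.9784*27/(3*96485) = 283.7476 g

283.7476 g


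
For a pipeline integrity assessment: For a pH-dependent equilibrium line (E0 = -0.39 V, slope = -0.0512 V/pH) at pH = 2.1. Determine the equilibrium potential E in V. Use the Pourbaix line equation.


Apply the Pourbaix line equation: E = E0 + slope*pH
E = -0.39 + (-0.0512)*2.1 = -0.39 + (-0.10752) = -0.49752 V
Rounded to 3 decimal places: E = -0.498 V

-0.498 V


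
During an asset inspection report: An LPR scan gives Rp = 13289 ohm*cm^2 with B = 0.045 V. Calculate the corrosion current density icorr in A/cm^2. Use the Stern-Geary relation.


Apply the Stern-Geary relation: icorr = B / Rp
icorr = 0.045 / 13289 = 3.386×10^-6 A/cm^2

3.386×10^-6 A/cm^2


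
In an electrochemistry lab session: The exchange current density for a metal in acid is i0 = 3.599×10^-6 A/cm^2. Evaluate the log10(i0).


i0 = 3.599×10^-6 A/cm^2
log10(i0) = -5.444

-5.444


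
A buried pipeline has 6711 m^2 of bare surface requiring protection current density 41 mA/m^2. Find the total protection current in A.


I = area * current density, then convert mA → A (÷1000)
I = 6711 * 41 / 1000 = 275.15 A

275.15 A


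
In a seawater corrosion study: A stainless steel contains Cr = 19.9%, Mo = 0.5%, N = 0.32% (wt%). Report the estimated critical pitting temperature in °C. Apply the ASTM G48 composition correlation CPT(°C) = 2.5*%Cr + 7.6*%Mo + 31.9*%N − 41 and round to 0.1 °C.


Apply the ASTM G48 empirical CPT estimate: CPT(°C) = 2.5*%Cr + 7.6*%Mo + 31.9*%N − 41
2.5*19.9 = 49.75; 7.6*0.5 = 3.8; 31.9*0.32 = 10.208
CPT = 49.75 + 3.8 + 10.208 − 41 = 22.758 °C
Rounded to 0.1 °C: CPT ≈ 22.8 °C

22.8 °C


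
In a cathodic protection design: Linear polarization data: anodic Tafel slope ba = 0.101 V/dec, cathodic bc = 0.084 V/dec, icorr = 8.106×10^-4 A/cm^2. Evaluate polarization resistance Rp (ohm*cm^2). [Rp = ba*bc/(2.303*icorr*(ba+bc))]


Apply the Stern-Geary equation: Rp = ba*bc / (2.303*icorr*(ba+bc))
ba*bc = 0.101*0.084 = 0.008484
ba+bc = 0.185; 2.303*icorr*(ba+bc) = 2.303*8.106×10^-4*0.185 = 3.4536018×10^-4
Rp = 0.008484 / 3.4536018×10^-4 = 24.57 ohm*cm^2

24.57 ohm*cm^2


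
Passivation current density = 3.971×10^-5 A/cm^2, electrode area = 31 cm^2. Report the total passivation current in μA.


I = i_pass * A, then convert A → μA (×10^6)
I = 3.971×10^-5 * 31 * 10^6 = 1231.01 μA

1231.01 μA


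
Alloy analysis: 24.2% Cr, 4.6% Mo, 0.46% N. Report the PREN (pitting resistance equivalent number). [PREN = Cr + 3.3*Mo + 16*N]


Apply the PREN formula: PREN = Cr + 3.3*Mo + 16*N
PREN = 24.2 + 3.3*4.6 + 16*0.46
PREN = 24.2 + 15.18 + 7.36 = 46.74

46.74


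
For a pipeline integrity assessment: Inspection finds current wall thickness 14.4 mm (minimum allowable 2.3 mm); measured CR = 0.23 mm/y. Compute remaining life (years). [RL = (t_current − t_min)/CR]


Apply the remaining-life relation: RL = (t_current − t_min) / CR
RL = (14.4 − 2.3) / 0.23 = 12.1 / 0.23 = 52.6 years

52.6 years


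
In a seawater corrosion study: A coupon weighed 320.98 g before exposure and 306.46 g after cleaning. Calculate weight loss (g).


Weight loss = initial − final
WL = 320.98 − 306.46 = 14.52 g

14.52 g


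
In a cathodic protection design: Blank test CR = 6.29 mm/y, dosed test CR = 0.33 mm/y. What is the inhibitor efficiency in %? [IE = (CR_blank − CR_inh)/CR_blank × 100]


Apply the inhibitor-efficiency definition: IE = (CR_blank − CR_inh)/CR_blank × 100
IE = (6.29 − 0.33) / 6.29 × 100
IE = 5.96 / 6.29 × 100 = 94.8 %

94.8 %


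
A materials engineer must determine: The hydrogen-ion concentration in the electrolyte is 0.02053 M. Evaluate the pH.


pH = −log10[H+]
pH = −log10(0.02053) = 1.69

1.69


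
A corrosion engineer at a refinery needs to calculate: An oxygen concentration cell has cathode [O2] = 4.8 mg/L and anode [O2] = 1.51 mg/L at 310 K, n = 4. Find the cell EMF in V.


Apply the Nernst concentration-cell relation: E = (RT/nF)*ln(C_cathode/C_anode)
RT/nF = 8.314*310/(4*96485) = 0.00667808 V
ln(4.8/1.51) = 1.15651
E = 0.00667808 * 1.15651 = 0.00772 V

0.00772 V


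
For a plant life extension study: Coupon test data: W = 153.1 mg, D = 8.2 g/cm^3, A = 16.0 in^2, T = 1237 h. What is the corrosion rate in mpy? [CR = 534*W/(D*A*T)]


Apply the mpy weight-loss relation: CR = 534 * W / (D * A * T)
Numerator: 534 * 153.1 = 81755.4
Denominator: 8.2 * 16.0 * 1237 = 162294.4
CR = 81755.4 / 162294.4 = 0.5037 mpy

0.5037 mpy


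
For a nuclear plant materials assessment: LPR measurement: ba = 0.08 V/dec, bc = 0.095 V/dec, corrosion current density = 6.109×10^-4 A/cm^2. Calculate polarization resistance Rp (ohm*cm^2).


Apply the Stern-Geary equation: Rp = ba*bc / (2.303*icorr*(ba+bc))
ba*bc = 0.08*0.095 = 0.0076
ba+bc = 0.175; 2.303*icorr*(ba+bc) = 2.303*6.109×10^-4*0.175 = 2.4620797×10^-4
Rp = 0.0076 / 2.4620797×10^-4 = 30.87 ohm*cm^2

30.87 ohm*cm^2


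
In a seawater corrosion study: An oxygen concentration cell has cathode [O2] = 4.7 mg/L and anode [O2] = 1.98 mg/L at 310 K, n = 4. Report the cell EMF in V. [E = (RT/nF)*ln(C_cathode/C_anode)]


Apply the Nernst concentration-cell relation: E = (RT/nF)*ln(C_cathode/C_anode)
RT/nF = 8.314*310/(4*96485) = 0.00667808 V
ln(4.7/1.98) = 0.86447
E = 0.00667808 * 0.86447 = 0.00577 V

0.00577 V


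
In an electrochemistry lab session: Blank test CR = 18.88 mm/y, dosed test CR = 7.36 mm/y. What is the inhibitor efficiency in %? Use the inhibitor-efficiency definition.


Apply the inhibitor-efficiency definition: IE = (CR_blank − CR_inh)/CR_blank × 100
IE = (18.88 − 7.36) / 18.88 × 100
IE = 11.52 / 18.88 × 100 = 61.0 %

61.0 %


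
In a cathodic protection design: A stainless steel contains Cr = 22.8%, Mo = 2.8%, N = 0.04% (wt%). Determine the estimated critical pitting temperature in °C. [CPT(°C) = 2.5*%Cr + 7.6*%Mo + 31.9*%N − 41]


Apply the ASTM G48 empirical CPT estimate: CPT(°C) = 2.5*%Cr + 7.6*%Mo + 31.9*%N − 41
2.5*22.8 = 57; 7.6*2.8 = 21.28; 31.9*0.04 = 1.276
CPT = 57 + 21.28 + 1.276 − 41 = 38.556 °C
Rounded to 0.1 °C: CPT ≈ 38.6 °C

38.6 °C


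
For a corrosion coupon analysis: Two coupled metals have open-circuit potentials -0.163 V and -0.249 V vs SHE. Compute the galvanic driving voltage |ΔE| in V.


Driving voltage is the absolute potential difference.
|ΔE| = |-0.163 − (-0.249)| = 0.086 V

0.086 V


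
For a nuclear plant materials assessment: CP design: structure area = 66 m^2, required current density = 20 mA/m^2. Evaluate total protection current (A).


I = area * current density, then convert mA → A (÷1000)
I = 66 * 20 / 1000 = 1.32 A

1.32 A


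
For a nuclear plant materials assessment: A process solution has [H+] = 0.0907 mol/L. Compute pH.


pH = −log10[H+]
pH = −log10(0.0907) = 1.04

1.04


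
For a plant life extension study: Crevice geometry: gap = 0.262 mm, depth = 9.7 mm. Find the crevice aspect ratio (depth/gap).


Aspect ratio = depth / gap
Ratio = 9.7 / 0.262 = 37.0

37.0


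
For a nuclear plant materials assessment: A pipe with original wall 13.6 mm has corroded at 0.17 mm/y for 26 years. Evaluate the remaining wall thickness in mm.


Remaining wall = original − CR × time
t = 13.6 − 0.17*26 = 13.6 − 4.42 = 9.18 mm

9.18 mm


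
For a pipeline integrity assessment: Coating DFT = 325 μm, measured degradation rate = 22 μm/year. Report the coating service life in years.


Service life = thickness / degradation rate
Life = 325 / 22 = 14.8 years

14.8 years


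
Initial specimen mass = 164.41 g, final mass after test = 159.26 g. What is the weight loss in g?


Weight loss = initial − final
WL = 164.41 − 159.26 = 5.15 g

5.15 g


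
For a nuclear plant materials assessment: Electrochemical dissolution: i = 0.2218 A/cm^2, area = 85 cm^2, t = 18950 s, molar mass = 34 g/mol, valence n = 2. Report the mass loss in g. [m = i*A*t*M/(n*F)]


Apply Faraday's law: m = i*A*t*M / (n*F)
Total charge passed Q = i*A*t = 0.2218*85*18950 = 357264.35 C
m = Q*M/(n*F) = 357264.35*34/(2*96485) = 62.948 g

62.948 g


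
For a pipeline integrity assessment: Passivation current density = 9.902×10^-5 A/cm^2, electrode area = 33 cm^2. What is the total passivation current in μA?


I = i_pass * A, then convert A → μA (×10^6)
I = 9.902×10^-5 * 33 * 10^6 = 3267.66 μA

3267.66 μA


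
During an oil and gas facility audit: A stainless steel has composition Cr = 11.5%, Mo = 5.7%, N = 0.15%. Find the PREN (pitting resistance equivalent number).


Apply the PREN formula: PREN = Cr + 3.3*Mo + 16*N
PREN = 11.5 + 3.3*5.7 + 16*0.15
PREN = 11.5 + 18.81 + 2.4 = 32.71

32.71


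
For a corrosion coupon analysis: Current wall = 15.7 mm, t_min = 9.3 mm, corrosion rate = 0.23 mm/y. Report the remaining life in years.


Apply the remaining-life relation: RL = (t_current − t_min) / CR
RL = (15.7 − 9.3) / 0.23 = 6.4 / 0.23 = 27.8 years

27.8 years


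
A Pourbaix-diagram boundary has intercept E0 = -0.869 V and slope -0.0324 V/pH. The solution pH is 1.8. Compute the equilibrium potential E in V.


Apply the Pourbaix line equation: E = E0 + slope*pH
E = -0.869 + (-0.0324)*1.8 = -0.869 + (-0.05832) = -0.92732 V
Rounded to 3 decimal places: E = -0.927 V

-0.927 V


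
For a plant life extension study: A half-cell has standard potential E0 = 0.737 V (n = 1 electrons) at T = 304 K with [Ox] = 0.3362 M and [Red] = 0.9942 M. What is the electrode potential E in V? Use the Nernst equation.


Apply the Nernst equation: E = E0 + (RT/nF)*ln([Ox]/[Red])
Step 1: RT/nF = 8.314*304/(1*96485) = 0.02619533 V
Step 2: [Ox]/[Red] = 0.3362/0.9942 = 0.338161
Step 3: ln(0.338161) = -1.084233
Step 4: correction = 0.02619533 * -1.084233 = -0.028 V
E = 0.737 + -0.028 = 0.709 V

0.709 V


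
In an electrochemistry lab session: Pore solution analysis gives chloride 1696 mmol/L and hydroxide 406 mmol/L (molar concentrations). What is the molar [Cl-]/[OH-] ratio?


Threshold parameter = [Cl-] / [OH-] (molar basis; both in mmol/L, so units cancel)
Ratio = 1696 / 406 = 4.18

4.18


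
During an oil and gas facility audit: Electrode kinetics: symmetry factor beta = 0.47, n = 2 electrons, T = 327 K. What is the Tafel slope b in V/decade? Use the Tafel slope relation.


Apply the Tafel slope relation: b = 2.303*R*T/(beta*n*F)
Numerator: 2.303 * 8.314 * 327 = 6261.12
Denominator: 0.47 * 2 * 96485 = 90695.9
b = 6261.12 / 90695.9 = 0.069 V/decade

0.069 V/decade


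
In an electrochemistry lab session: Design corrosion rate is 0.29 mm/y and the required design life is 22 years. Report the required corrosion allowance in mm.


Corrosion allowance = CR × design life
CA = 0.29 * 22 = 6.38 mm

6.38 mm


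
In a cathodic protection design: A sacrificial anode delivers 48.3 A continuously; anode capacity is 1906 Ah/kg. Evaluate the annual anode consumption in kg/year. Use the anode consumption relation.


Annual consumption = current * hours per year / capacity
Rate = 48.3 * 8760 / 1906 = 222.0 kg/year

222.0 kg/year


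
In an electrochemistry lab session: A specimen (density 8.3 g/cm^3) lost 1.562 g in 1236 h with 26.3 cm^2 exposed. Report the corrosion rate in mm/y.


Apply the mm/y weight-loss relation: CR = 87600 * W / (D * A * T)
Numerator: 87600 * 1.562 = 136831.2
Denominator: 8.3 * 26.3 * 1236 = 269806.44
CR = 136831.2 / 269806.44 = 0.50715 mm/y

0.50715 mm/y


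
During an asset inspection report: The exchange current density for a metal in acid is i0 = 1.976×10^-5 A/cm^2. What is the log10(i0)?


i0 = 1.976×10^-5 A/cm^2
log10(i0) = -4.704

-4.704


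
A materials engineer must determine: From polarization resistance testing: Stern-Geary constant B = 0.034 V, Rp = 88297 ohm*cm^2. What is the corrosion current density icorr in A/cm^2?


Apply the Stern-Geary relation: icorr = B / Rp
icorr = 0.034 / 88297 = 3.851×10^-7 A/cm^2

3.851×10^-7 A/cm^2


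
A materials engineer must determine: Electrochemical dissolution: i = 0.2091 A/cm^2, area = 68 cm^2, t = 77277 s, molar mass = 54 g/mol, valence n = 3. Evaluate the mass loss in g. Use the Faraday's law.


Apply Faraday's law: m = i*A*t*M / (n*F)
Total charge passed Q = i*A*t = 0.2091*68*77277 = 1098786.2076 C
m = Q*M/(n*F) = 1098786.2076*54/(3*96485) = 204.987 g

204.987 g


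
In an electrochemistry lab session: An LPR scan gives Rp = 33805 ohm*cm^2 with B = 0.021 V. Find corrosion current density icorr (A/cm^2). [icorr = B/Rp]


Apply the Stern-Geary relation: icorr = B / Rp
icorr = 0.021 / 33805 = 6.212×10^-7 A/cm^2

6.212×10^-7 A/cm^2


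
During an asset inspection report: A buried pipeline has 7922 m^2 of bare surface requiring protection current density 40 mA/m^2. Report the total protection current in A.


I = area * current density, then convert mA → A (÷1000)
I = 7922 * 40 / 1000 = 316.88 A

316.88 A


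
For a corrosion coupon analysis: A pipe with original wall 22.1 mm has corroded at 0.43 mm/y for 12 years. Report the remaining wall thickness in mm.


Remaining wall = original − CR × time
t = 22.1 − 0.43*12 = 22.1 − 5.16 = 16.94 mm

16.94 mm


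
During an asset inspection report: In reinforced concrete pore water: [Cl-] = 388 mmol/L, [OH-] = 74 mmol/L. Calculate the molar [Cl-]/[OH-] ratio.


Threshold parameter = [Cl-] / [OH-] (molar basis; both in mmol/L, so units cancel)
Ratio = 388 / 74 = 5.24

5.24


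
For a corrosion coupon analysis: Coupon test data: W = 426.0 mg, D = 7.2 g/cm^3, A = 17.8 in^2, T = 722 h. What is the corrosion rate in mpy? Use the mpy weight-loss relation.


Apply the mpy weight-loss relation: CR = 534 * W / (D * A * T)
Numerator: 534 * 426.0 = 227484.0
Denominator: 7.2 * 17.8 * 722 = 92531.52
CR = 227484.0 / 92531.52 = 2.45845 mpy

2.45845 mpy


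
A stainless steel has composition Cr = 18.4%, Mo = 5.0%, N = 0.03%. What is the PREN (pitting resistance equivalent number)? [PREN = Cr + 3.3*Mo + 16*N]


Apply the PREN formula: PREN = Cr + 3.3*Mo + 16*N
PREN = 18.4 + 3.3*5.0 + 16*0.03
PREN = 18.4 + 16.5 + 0.48 = 35.38

35.38


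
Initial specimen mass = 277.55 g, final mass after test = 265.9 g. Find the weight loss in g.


Weight loss = initial − final
WL = 277.55 − 265.9 = 11.65 g

11.65 g


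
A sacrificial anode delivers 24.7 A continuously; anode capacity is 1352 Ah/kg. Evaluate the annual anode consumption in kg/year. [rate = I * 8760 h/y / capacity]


Annual consumption = current * hours per year / capacity
Rate = 24.7 * 8760 / 1352 = 160.0 kg/year

160.0 kg/year


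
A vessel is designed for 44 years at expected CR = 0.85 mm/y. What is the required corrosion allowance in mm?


Corrosion allowance = CR × design life
CA = 0.85 * 44 = 37.4 mm

37.4 mm


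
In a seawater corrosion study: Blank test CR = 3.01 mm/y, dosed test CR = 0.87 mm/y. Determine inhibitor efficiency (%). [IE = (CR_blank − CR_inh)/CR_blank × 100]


Apply the inhibitor-efficiency definition: IE = (CR_blank − CR_inh)/CR_blank × 100
IE = (3.01 − 0.87) / 3.01 × 100
IE = 2.14 / 3.01 × 100 = 71.1 %

71.1 %


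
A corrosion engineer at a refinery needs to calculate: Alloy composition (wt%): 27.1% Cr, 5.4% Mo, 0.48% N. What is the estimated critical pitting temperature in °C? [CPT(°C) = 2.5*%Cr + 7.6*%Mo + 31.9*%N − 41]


Apply the ASTM G48 empirical CPT estimate: CPT(°C) = 2.5*%Cr + 7.6*%Mo + 31.9*%N − 41
2.5*27.1 = 67.75; 7.6*5.4 = 41.04; 31.9*0.48 = 15.312
CPT = 67.75 + 41.04 + 15.312 − 41 = 83.102 °C
Rounded to 0.1 °C: CPT ≈ 83.1 °C

83.1 °C


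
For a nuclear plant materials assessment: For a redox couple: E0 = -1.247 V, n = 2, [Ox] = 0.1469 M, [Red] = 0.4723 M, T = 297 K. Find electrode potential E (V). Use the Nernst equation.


Apply the Nernst equation: E = E0 + (RT/nF)*ln([Ox]/[Red])
Step 1: RT/nF = 8.314*297/(2*96485) = 0.01279607 V
Step 2: [Ox]/[Red] = 0.1469/0.4723 = 0.311031
Step 3: ln(0.311031) = -1.167863
Step 4: correction = 0.01279607 * -1.167863 = -0.015 V
E = -1.247 + -0.015 = -1.262 V

-1.262 V


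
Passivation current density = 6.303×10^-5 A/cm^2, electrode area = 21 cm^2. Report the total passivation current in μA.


I = i_pass * A, then convert A → μA (×10^6)
I = 6.303×10^-5 * 21 * 10^6 = 1323.63 μA

1323.63 μA


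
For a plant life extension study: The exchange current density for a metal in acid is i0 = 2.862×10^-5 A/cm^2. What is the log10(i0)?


i0 = 2.862×10^-5 A/cm^2
log10(i0) = -4.543

-4.543
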